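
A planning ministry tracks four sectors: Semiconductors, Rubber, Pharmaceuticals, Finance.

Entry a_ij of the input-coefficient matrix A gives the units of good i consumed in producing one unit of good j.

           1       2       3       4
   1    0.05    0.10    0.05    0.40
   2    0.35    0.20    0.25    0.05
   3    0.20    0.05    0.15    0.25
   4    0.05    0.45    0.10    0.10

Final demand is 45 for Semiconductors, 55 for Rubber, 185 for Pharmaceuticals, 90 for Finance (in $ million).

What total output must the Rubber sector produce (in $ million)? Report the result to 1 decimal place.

I − A =
  [   0.95    -0.10    -0.05    -0.40]
  [  -0.35     0.80    -0.25    -0.05]
  [  -0.20    -0.05     0.85    -0.25]
  [  -0.05    -0.45    -0.10     0.90]
Compute the cofactors C_ij = (−1)^(i+j)·(3×3 minor ij) of I−A; the adjugate is their transpose:
adj(I−A) = Cᵀ =
  [ 0.533250   0.236875   0.134875   0.287625]
  [ 0.310250   0.668375   0.243375   0.242625]
  [ 0.204750   0.203875   0.551875   0.255625]
  [ 0.207500   0.370000   0.190500   0.590500]
det(I−A) = Σ_j (I−A)_1j·C_1j = (0.95)(0.533250) + (-0.10)(0.310250) + (-0.05)(0.204750) + (-0.40)(0.207500) = 0.382325
(I − A)⁻¹ = adj(I−A) / det(I−A) ≈
  [   1.3948     0.6196     0.3528     0.7523]
  [   0.8115     1.7482     0.6366     0.6346]
  [   0.5355     0.5333     1.4435     0.6686]
  [   0.5427     0.9678     0.4983     1.5445]
x = (I − A)⁻¹ d = adj(I−A)·d / det(I−A), with det(I−A) = 0.382325:
  x_1 = (0.533250·45 + 0.236875·55 + 0.134875·185 + 0.287625·90) / 0.382325 = 87.8625 / 0.382325 ≈ 229.8
  x_2 = (0.310250·45 + 0.668375·55 + 0.243375·185 + 0.242625·90) / 0.382325 = 117.5825 / 0.382325 ≈ 307.5
  x_3 = (0.204750·45 + 0.203875·55 + 0.551875·185 + 0.255625·90) / 0.382325 = 145.53 / 0.382325 ≈ 380.6
  x_4 = (0.207500·45 + 0.370000·55 + 0.190500·185 + 0.590500·90) / 0.382325 = 118.075 / 0.382325 ≈ 308.8

x_2 = 307.5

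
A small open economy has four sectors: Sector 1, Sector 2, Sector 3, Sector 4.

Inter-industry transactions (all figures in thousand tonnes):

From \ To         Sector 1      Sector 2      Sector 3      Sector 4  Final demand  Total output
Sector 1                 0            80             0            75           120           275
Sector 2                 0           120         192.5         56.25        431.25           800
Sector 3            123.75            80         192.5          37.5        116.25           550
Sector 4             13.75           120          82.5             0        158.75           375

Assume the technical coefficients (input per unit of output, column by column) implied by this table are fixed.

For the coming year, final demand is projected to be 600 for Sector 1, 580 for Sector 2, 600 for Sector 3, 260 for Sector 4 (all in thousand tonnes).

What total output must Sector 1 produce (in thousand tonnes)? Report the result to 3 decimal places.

Technical coefficients a_ij = z_ij / X_j:
  a_11 = 0/275 = 0.00, a_21 = 0/275 = 0.00, a_31 = 123.75/275 = 0.45, a_41 = 13.75/275 = 0.05
  a_12 = 80/800 = 0.10, a_22 = 120/800 = 0.15, a_32 = 80/800 = 0.10, a_42 = 120/800 = 0.15
  a_13 = 0/550 = 0.00, a_23 = 192.5/550 = 0.35, a_33 = 192.5/550 = 0.35, a_43 = 82.5/550 = 0.15
  a_14 = 75/375 = 0.20, a_24 = 56.25/375 = 0.15, a_34 = 37.5/375 = 0.10, a_44 = 0/375 = 0.00
I − A =
  [   1.00    -0.10     0.00    -0.20]
  [   0.00     0.85    -0.35    -0.15]
  [  -0.45    -0.10     0.65    -0.10]
  [  -0.05    -0.15    -0.15     1.00]
Compute the cofactors C_ij = (−1)^(i+j)·(3×3 minor ij) of I−A; the adjugate is their transpose:
adj(I−A) = Cᵀ =
  [ 0.482625   0.086000   0.073250   0.116750]
  [ 0.174250   0.615000   0.369000   0.164000]
  [ 0.377375   0.173000   0.818250   0.183250]
  [ 0.106875   0.122500   0.181750   0.501750]
det(I−A) = Σ_j (I−A)_1j·C_1j = (1.00)(0.482625) + (-0.10)(0.174250) + (0.00)(0.377375) + (-0.20)(0.106875) = 0.443825
(I − A)⁻¹ = adj(I−A) / det(I−A) ≈
  [   1.0874     0.1938     0.1650     0.2631]
  [   0.3926     1.3857     0.8314     0.3695]
  [   0.8503     0.3898     1.8436     0.4129]
  [   0.2408     0.2760     0.4095     1.1305]
x = (I − A)⁻¹ d = adj(I−A)·d / det(I−A), with det(I−A) = 0.443825:
  x_1 = (0.482625·600 + 0.086000·580 + 0.073250·600 + 0.116750·260) / 0.443825 = 413.76 / 0.443825 ≈ 932.259
  x_2 = (0.174250·600 + 0.615000·580 + 0.369000·600 + 0.164000·260) / 0.443825 = 725.29 / 0.443825 ≈ 1634.180
  x_3 = (0.377375·600 + 0.173000·580 + 0.818250·600 + 0.183250·260) / 0.443825 = 865.36 / 0.443825 ≈ 1949.778
  x_4 = (0.106875·600 + 0.122500·580 + 0.181750·600 + 0.501750·260) / 0.443825 = 374.68 / 0.443825 ≈ 844.207

x_1 = 932.259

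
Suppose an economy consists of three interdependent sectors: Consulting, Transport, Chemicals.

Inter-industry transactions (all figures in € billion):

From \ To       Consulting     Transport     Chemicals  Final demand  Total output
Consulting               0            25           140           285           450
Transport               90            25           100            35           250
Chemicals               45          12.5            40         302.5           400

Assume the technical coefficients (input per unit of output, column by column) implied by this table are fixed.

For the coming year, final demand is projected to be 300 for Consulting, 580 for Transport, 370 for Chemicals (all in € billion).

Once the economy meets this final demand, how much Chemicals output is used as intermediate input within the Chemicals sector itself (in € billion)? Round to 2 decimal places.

Technical coefficients a_ij = z_ij / X_j:
  a_11 = 0/450 = 0.00, a_21 = 90/450 = 0.20, a_31 = 45/450 = 0.10
  a_12 = 25/250 = 0.10, a_22 = 25/250 = 0.10, a_32 = 12.5/250 = 0.05
  a_13 = 140/400 = 0.35, a_23 = 100/400 = 0.25, a_33 = 40/400 = 0.10
I − A =
  [   1.00    -0.10    -0.35]
  [  -0.20     0.90    -0.25]
  [  -0.10    -0.05     0.90]
Cofactors of I−A, C_ij = (−1)^(i+j)·(minor ij) (rows/columns in the sector order above):
  C_11 = (0.90)(0.90) − (-0.25)(-0.05) = 0.7975
  C_12 = −[(-0.20)(0.90) − (-0.25)(-0.10)] = 0.2050
  C_13 = (-0.20)(-0.05) − (0.90)(-0.10) = 0.1000
  C_21 = −[(-0.10)(0.90) − (-0.35)(-0.05)] = 0.1075
  C_22 = (1.00)(0.90) − (-0.35)(-0.10) = 0.8650
  C_23 = −[(1.00)(-0.05) − (-0.10)(-0.10)] = 0.0600
  C_31 = (-0.10)(-0.25) − (-0.35)(0.90) = 0.3400
  C_32 = −[(1.00)(-0.25) − (-0.35)(-0.20)] = 0.3200
  C_33 = (1.00)(0.90) − (-0.10)(-0.20) = 0.8800
det(I−A) = Σ_j (I−A)_1j·C_1j = (1.00)(0.7975) + (-0.10)(0.2050) + (-0.35)(0.1000) = 0.7420
adj(I−A) = Cᵀ =
  [ 0.7975   0.1075   0.3400]
  [ 0.2050   0.8650   0.3200]
  [ 0.1000   0.0600   0.8800]
(I − A)⁻¹ = adj(I−A) / det(I−A) ≈
  [   1.0748     0.1449     0.4582]
  [   0.2763     1.1658     0.4313]
  [   0.1348     0.0809     1.1860]
First solve x = (I − A)⁻¹ d = adj(I−A)·d / det(I−A); in particular x_3 = (0.1000·300 + 0.0600·580 + 0.8800·370) / 0.7420 = 390.40 / 0.7420 ≈ 526.1456.
Intermediate flow from 3 to 3: z_33 = a_33 · x_3 = 0.10 × 390.40 / 0.7420 = 39.04 / 0.7420 ≈ 52.61.

z_33 = 52.61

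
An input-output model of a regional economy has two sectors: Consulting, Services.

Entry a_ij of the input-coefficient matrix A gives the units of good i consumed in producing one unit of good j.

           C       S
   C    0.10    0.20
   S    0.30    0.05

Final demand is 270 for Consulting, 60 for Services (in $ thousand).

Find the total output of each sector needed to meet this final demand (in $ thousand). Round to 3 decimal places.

I − A =
  [   0.90    -0.20]
  [  -0.30     0.95]
det(I−A) = (0.90)(0.95) − (-0.20)(-0.30) = 0.7950
adj(I−A) = [[0.95, 0.20], [0.30, 0.90]]
(I − A)⁻¹ = adj(I−A) / det(I−A) ≈
  [   1.1950     0.2516]
  [   0.3774     1.1321]
x = (I − A)⁻¹ d = adj(I−A)·d / det(I−A), with det(I−A) = 0.7950:
  x_C = (0.95·270 + 0.20·60) / 0.7950 = 268.50 / 0.7950 ≈ 337.736
  x_S = (0.30·270 + 0.90·60) / 0.7950 = 135.00 / 0.7950 ≈ 169.811

x_C = 337.736, x_S = 169.811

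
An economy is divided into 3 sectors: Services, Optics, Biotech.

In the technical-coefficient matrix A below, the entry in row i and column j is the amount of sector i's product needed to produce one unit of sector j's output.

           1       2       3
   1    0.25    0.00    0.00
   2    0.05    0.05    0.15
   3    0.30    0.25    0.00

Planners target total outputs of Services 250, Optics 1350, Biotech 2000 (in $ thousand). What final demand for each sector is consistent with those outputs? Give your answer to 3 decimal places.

d_1 = 187.500, d_2 = 970.000, d_3 = 1587.500

I − A =
  [   0.75     0.00     0.00]
  [  -0.05     0.95    -0.15]
  [  -0.30    -0.25     1.00]
d = (I − A) x:
  d_1 = (+0.75)·250 + (+0.00)·1350 + (+0.00)·2000 = 187.500
  d_2 = (-0.05)·250 + (+0.95)·1350 + (-0.15)·2000 = 970.000
  d_3 = (-0.30)·250 + (-0.25)·1350 + (+1.00)·2000 = 1587.500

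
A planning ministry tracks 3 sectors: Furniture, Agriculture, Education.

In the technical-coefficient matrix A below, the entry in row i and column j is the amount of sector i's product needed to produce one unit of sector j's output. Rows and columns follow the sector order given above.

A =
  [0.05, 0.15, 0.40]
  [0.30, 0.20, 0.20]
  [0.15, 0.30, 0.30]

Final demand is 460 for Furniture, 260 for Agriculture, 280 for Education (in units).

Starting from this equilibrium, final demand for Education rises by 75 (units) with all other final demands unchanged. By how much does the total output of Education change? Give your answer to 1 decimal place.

I − A =
  [   0.95    -0.15    -0.40]
  [  -0.30     0.80    -0.20]
  [  -0.15    -0.30     0.70]
Cofactors of I−A, C_ij = (−1)^(i+j)·(minor ij) (rows/columns in the sector order above):
  C_11 = (0.80)(0.70) − (-0.20)(-0.30) = 0.5000
  C_12 = −[(-0.30)(0.70) − (-0.20)(-0.15)] = 0.2400
  C_13 = (-0.30)(-0.30) − (0.80)(-0.15) = 0.2100
  C_21 = −[(-0.15)(0.70) − (-0.40)(-0.30)] = 0.2250
  C_22 = (0.95)(0.70) − (-0.40)(-0.15) = 0.6050
  C_23 = −[(0.95)(-0.30) − (-0.15)(-0.15)] = 0.3075
  C_31 = (-0.15)(-0.20) − (-0.40)(0.80) = 0.3500
  C_32 = −[(0.95)(-0.20) − (-0.40)(-0.30)] = 0.3100
  C_33 = (0.95)(0.80) − (-0.15)(-0.30) = 0.7150
det(I−A) = Σ_j (I−A)_1j·C_1j = (0.95)(0.5000) + (-0.15)(0.2400) + (-0.40)(0.2100) = 0.3550
adj(I−A) = Cᵀ =
  [ 0.5000   0.2250   0.3500]
  [ 0.2400   0.6050   0.3100]
  [ 0.2100   0.3075   0.7150]
(I − A)⁻¹ = adj(I−A) / det(I−A) ≈
  [   1.4085     0.6338     0.9859]
  [   0.6761     1.7042     0.8732]
  [   0.5915     0.8662     2.0141]
Δx = (I − A)⁻¹ Δd with Δd having +75 in the Education component and 0 elsewhere.
So Δx_3 = L_33 · (+75), where L_33 = adj(I−A)_33 / det(I−A) = 0.7150 / 0.3550.
Δx_3 = 0.7150 × (+75) / 0.3550 = 53.625 / 0.3550 ≈ 151.1.

Δx_3 = 151.1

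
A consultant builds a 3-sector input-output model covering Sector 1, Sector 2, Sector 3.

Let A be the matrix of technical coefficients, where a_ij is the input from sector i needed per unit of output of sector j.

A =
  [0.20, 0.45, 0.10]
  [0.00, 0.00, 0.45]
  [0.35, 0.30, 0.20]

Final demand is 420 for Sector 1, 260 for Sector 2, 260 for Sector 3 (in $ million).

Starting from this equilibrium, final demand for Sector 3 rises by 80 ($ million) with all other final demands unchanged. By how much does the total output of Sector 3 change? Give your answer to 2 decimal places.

Δx_3 = 150.19

I − A =
  [   0.80    -0.45    -0.10]
  [   0.00     1.00    -0.45]
  [  -0.35    -0.30     0.80]
Cofactors of I−A, C_ij = (−1)^(i+j)·(minor ij) (rows/columns in the sector order above):
  C_11 = (1.00)(0.80) − (-0.45)(-0.30) = 0.6650
  C_12 = −[(0.00)(0.80) − (-0.45)(-0.35)] = 0.1575
  C_13 = (0.00)(-0.30) − (1.00)(-0.35) = 0.3500
  C_21 = −[(-0.45)(0.80) − (-0.10)(-0.30)] = 0.3900
  C_22 = (0.80)(0.80) − (-0.10)(-0.35) = 0.6050
  C_23 = −[(0.80)(-0.30) − (-0.45)(-0.35)] = 0.3975
  C_31 = (-0.45)(-0.45) − (-0.10)(1.00) = 0.3025
  C_32 = −[(0.80)(-0.45) − (-0.10)(0.00)] = 0.3600
  C_33 = (0.80)(1.00) − (-0.45)(0.00) = 0.8000
det(I−A) = Σ_j (I−A)_1j·C_1j = (0.80)(0.6650) + (-0.45)(0.1575) + (-0.10)(0.3500) = 0.426125
adj(I−A) = Cᵀ =
  [ 0.6650   0.3900   0.3025]
  [ 0.1575   0.6050   0.3600]
  [ 0.3500   0.3975   0.8000]
(I − A)⁻¹ = adj(I−A) / det(I−A) ≈
  [   1.5606     0.9152     0.7099]
  [   0.3696     1.4198     0.8448]
  [   0.8214     0.9328     1.8774]
Δx = (I − A)⁻¹ Δd with Δd having +80 in the Sector 3 component and 0 elsewhere.
So Δx_3 = L_33 · (+80), where L_33 = adj(I−A)_33 / det(I−A) = 0.8000 / 0.426125.
Δx_3 = 0.8000 × (+80) / 0.426125 = 64.00 / 0.426125 ≈ 150.19.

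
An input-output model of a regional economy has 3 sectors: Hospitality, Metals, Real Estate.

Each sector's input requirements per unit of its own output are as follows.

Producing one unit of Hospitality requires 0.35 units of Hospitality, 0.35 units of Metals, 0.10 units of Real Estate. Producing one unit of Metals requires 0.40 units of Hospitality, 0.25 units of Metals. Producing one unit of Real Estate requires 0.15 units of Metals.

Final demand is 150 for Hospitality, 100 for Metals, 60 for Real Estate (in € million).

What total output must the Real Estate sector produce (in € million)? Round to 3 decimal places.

x_R = 105.710

I − A =
  [   0.65    -0.40     0.00]
  [  -0.35     0.75    -0.15]
  [  -0.10     0.00     1.00]
Cofactors of I−A, C_ij = (−1)^(i+j)·(minor ij) (rows/columns in the sector order above):
  C_11 = (0.75)(1.00) − (-0.15)(0.00) = 0.7500
  C_12 = −[(-0.35)(1.00) − (-0.15)(-0.10)] = 0.3650
  C_13 = (-0.35)(0.00) − (0.75)(-0.10) = 0.0750
  C_21 = −[(-0.40)(1.00) − (0.00)(0.00)] = 0.4000
  C_22 = (0.65)(1.00) − (0.00)(-0.10) = 0.6500
  C_23 = −[(0.65)(0.00) − (-0.40)(-0.10)] = 0.0400
  C_31 = (-0.40)(-0.15) − (0.00)(0.75) = 0.0600
  C_32 = −[(0.65)(-0.15) − (0.00)(-0.35)] = 0.0975
  C_33 = (0.65)(0.75) − (-0.40)(-0.35) = 0.3475
det(I−A) = Σ_j (I−A)_1j·C_1j = (0.65)(0.7500) + (-0.40)(0.3650) + (0.00)(0.0750) = 0.3415
adj(I−A) = Cᵀ =
  [ 0.7500   0.4000   0.0600]
  [ 0.3650   0.6500   0.0975]
  [ 0.0750   0.0400   0.3475]
(I − A)⁻¹ = adj(I−A) / det(I−A) ≈
  [   2.1962     1.1713     0.1757]
  [   1.0688     1.9034     0.2855]
  [   0.2196     0.1171     1.0176]
x = (I − A)⁻¹ d = adj(I−A)·d / det(I−A), with det(I−A) = 0.3415:
  x_H = (0.7500·150 + 0.4000·100 + 0.0600·60) / 0.3415 = 156.10 / 0.3415 ≈ 457.101
  x_M = (0.3650·150 + 0.6500·100 + 0.0975·60) / 0.3415 = 125.60 / 0.3415 ≈ 367.789
  x_R = (0.0750·150 + 0.0400·100 + 0.3475·60) / 0.3415 = 36.10 / 0.3415 ≈ 105.710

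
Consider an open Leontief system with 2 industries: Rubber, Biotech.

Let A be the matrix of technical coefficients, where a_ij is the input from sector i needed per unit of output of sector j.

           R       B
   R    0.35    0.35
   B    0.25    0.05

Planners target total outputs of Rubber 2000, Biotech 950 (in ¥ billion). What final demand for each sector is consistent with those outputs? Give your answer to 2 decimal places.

d_R = 967.50, d_B = 402.50

I − A =
  [   0.65    -0.35]
  [  -0.25     0.95]
d = (I − A) x:
  d_R = (+0.65)·2000 + (-0.35)·950 = 967.50
  d_B = (-0.25)·2000 + (+0.95)·950 = 402.50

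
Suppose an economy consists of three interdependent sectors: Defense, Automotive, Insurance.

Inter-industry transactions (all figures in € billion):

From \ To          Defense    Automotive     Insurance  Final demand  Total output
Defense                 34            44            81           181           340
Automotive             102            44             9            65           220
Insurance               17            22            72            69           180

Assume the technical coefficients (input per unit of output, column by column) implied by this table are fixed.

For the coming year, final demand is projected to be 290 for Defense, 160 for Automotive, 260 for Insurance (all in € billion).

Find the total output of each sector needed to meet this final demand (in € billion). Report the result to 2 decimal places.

x_D = 724.20, x_A = 507.72, x_I = 578.30

Technical coefficients a_ij = z_ij / X_j:
  a_DD = 34/340 = 0.10, a_AD = 102/340 = 0.30, a_ID = 17/340 = 0.05
  a_DA = 44/220 = 0.20, a_AA = 44/220 = 0.20, a_IA = 22/220 = 0.10
  a_DI = 81/180 = 0.45, a_AI = 9/180 = 0.05, a_II = 72/180 = 0.40
I − A =
  [   0.90    -0.20    -0.45]
  [  -0.30     0.80    -0.05]
  [  -0.05    -0.10     0.60]
Cofactors of I−A, C_ij = (−1)^(i+j)·(minor ij) (rows/columns in the sector order above):
  C_11 = (0.80)(0.60) − (-0.05)(-0.10) = 0.4750
  C_12 = −[(-0.30)(0.60) − (-0.05)(-0.05)] = 0.1825
  C_13 = (-0.30)(-0.10) − (0.80)(-0.05) = 0.0700
  C_21 = −[(-0.20)(0.60) − (-0.45)(-0.10)] = 0.1650
  C_22 = (0.90)(0.60) − (-0.45)(-0.05) = 0.5175
  C_23 = −[(0.90)(-0.10) − (-0.20)(-0.05)] = 0.1000
  C_31 = (-0.20)(-0.05) − (-0.45)(0.80) = 0.3700
  C_32 = −[(0.90)(-0.05) − (-0.45)(-0.30)] = 0.1800
  C_33 = (0.90)(0.80) − (-0.20)(-0.30) = 0.6600
det(I−A) = Σ_j (I−A)_1j·C_1j = (0.90)(0.4750) + (-0.20)(0.1825) + (-0.45)(0.0700) = 0.3595
adj(I−A) = Cᵀ =
  [ 0.4750   0.1650   0.3700]
  [ 0.1825   0.5175   0.1800]
  [ 0.0700   0.1000   0.6600]
(I − A)⁻¹ = adj(I−A) / det(I−A) ≈
  [   1.3213     0.4590     1.0292]
  [   0.5076     1.4395     0.5007]
  [   0.1947     0.2782     1.8359]
x = (I − A)⁻¹ d = adj(I−A)·d / det(I−A), with det(I−A) = 0.3595:
  x_D = (0.4750·290 + 0.1650·160 + 0.3700·260) / 0.3595 = 260.35 / 0.3595 ≈ 724.20
  x_A = (0.1825·290 + 0.5175·160 + 0.1800·260) / 0.3595 = 182.525 / 0.3595 ≈ 507.72
  x_I = (0.0700·290 + 0.1000·160 + 0.6600·260) / 0.3595 = 207.90 / 0.3595 ≈ 578.30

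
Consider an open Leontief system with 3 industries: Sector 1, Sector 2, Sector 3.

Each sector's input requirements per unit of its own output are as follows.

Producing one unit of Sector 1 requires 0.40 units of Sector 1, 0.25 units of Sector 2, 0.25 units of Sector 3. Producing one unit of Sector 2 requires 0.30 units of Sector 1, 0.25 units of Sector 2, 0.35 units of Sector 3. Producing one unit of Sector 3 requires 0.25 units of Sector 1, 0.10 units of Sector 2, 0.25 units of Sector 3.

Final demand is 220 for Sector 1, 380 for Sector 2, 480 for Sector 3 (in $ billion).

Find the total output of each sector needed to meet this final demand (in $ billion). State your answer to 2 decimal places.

x_1 = 1843.48, x_2 = 1373.91, x_3 = 1895.65

I − A =
  [   0.60    -0.30    -0.25]
  [  -0.25     0.75    -0.10]
  [  -0.25    -0.35     0.75]
Cofactors of I−A, C_ij = (−1)^(i+j)·(minor ij) (rows/columns in the sector order above):
  C_11 = (0.75)(0.75) − (-0.10)(-0.35) = 0.5275
  C_12 = −[(-0.25)(0.75) − (-0.10)(-0.25)] = 0.2125
  C_13 = (-0.25)(-0.35) − (0.75)(-0.25) = 0.2750
  C_21 = −[(-0.30)(0.75) − (-0.25)(-0.35)] = 0.3125
  C_22 = (0.60)(0.75) − (-0.25)(-0.25) = 0.3875
  C_23 = −[(0.60)(-0.35) − (-0.30)(-0.25)] = 0.2850
  C_31 = (-0.30)(-0.10) − (-0.25)(0.75) = 0.2175
  C_32 = −[(0.60)(-0.10) − (-0.25)(-0.25)] = 0.1225
  C_33 = (0.60)(0.75) − (-0.30)(-0.25) = 0.3750
det(I−A) = Σ_j (I−A)_1j·C_1j = (0.60)(0.5275) + (-0.30)(0.2125) + (-0.25)(0.2750) = 0.1840
adj(I−A) = Cᵀ =
  [ 0.5275   0.3125   0.2175]
  [ 0.2125   0.3875   0.1225]
  [ 0.2750   0.2850   0.3750]
(I − A)⁻¹ = adj(I−A) / det(I−A) ≈
  [   2.8668     1.6984     1.1821]
  [   1.1549     2.1060     0.6658]
  [   1.4946     1.5489     2.0380]
x = (I − A)⁻¹ d = adj(I−A)·d / det(I−A), with det(I−A) = 0.1840:
  x_1 = (0.5275·220 + 0.3125·380 + 0.2175·480) / 0.1840 = 339.20 / 0.1840 ≈ 1843.48
  x_2 = (0.2125·220 + 0.3875·380 + 0.1225·480) / 0.1840 = 252.80 / 0.1840 ≈ 1373.91
  x_3 = (0.2750·220 + 0.2850·380 + 0.3750·480) / 0.1840 = 348.80 / 0.1840 ≈ 1895.65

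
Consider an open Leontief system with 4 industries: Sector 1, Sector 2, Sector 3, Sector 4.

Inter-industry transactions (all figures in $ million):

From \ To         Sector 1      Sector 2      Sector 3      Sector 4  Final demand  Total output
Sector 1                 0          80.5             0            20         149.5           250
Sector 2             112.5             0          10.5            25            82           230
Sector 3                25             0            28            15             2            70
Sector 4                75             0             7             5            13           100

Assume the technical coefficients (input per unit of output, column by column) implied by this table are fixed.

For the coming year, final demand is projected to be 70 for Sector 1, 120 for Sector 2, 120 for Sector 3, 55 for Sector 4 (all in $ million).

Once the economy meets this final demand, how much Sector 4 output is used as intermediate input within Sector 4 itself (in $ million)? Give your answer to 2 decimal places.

Technical coefficients a_ij = z_ij / X_j:
  a_11 = 0/250 = 0.00, a_21 = 112.5/250 = 0.45, a_31 = 25/250 = 0.10, a_41 = 75/250 = 0.30
  a_12 = 80.5/230 = 0.35, a_22 = 0/230 = 0.00, a_32 = 0/230 = 0.00, a_42 = 0/230 = 0.00
  a_13 = 0/70 = 0.00, a_23 = 10.5/70 = 0.15, a_33 = 28/70 = 0.40, a_43 = 7/70 = 0.10
  a_14 = 20/100 = 0.20, a_24 = 25/100 = 0.25, a_34 = 15/100 = 0.15, a_44 = 5/100 = 0.05
I − A =
  [   1.00    -0.35     0.00    -0.20]
  [  -0.45     1.00    -0.15    -0.25]
  [  -0.10     0.00     0.60    -0.15]
  [  -0.30     0.00    -0.10     0.95]
Compute the cofactors C_ij = (−1)^(i+j)·(3×3 minor ij) of I−A; the adjugate is their transpose:
adj(I−A) = Cᵀ =
  [ 0.555000   0.194250   0.078625   0.180375]
  [ 0.318250   0.517000   0.167500   0.229500]
  [ 0.140000   0.049000   0.714125   0.155125]
  [ 0.190000   0.066500   0.100000   0.500250]
det(I−A) = Σ_j (I−A)_1j·C_1j = (1.00)(0.555000) + (-0.35)(0.318250) + (0.00)(0.140000) + (-0.20)(0.190000) = 0.4056125
(I − A)⁻¹ = adj(I−A) / det(I−A) ≈
  [   1.3683     0.4789     0.1938     0.4447]
  [   0.7846     1.2746     0.4130     0.5658]
  [   0.3452     0.1208     1.7606     0.3824]
  [   0.4684     0.1639     0.2465     1.2333]
First solve x = (I − A)⁻¹ d = adj(I−A)·d / det(I−A); in particular x_4 = (0.190000·70 + 0.066500·120 + 0.100000·120 + 0.500250·55) / 0.4056125 = 60.79375 / 0.4056125 ≈ 149.8814.
Intermediate flow from 4 to 4: z_44 = a_44 · x_4 = 0.05 × 60.79375 / 0.4056125 = 3.0396875 / 0.4056125 ≈ 7.49.

z_44 = 7.49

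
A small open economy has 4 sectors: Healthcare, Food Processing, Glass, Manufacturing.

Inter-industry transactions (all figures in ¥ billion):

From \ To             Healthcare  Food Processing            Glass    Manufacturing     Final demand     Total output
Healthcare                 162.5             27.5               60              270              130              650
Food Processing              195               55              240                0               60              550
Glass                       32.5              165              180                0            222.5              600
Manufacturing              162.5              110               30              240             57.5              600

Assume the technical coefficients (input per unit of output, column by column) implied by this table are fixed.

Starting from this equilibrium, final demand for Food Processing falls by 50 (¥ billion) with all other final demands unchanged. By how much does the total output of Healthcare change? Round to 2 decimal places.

Δx_1 = -40.76

Technical coefficients a_ij = z_ij / X_j:
  a_11 = 162.5/650 = 0.25, a_21 = 195/650 = 0.30, a_31 = 32.5/650 = 0.05, a_41 = 162.5/650 = 0.25
  a_12 = 27.5/550 = 0.05, a_22 = 55/550 = 0.10, a_32 = 165/550 = 0.30, a_42 = 110/550 = 0.20
  a_13 = 60/600 = 0.10, a_23 = 240/600 = 0.40, a_33 = 180/600 = 0.30, a_43 = 30/600 = 0.05
  a_14 = 270/600 = 0.45, a_24 = 0/600 = 0.00, a_34 = 0/600 = 0.00, a_44 = 240/600 = 0.40
I − A =
  [   0.75    -0.05    -0.10    -0.45]
  [  -0.30     0.90    -0.40     0.00]
  [  -0.05    -0.30     0.70     0.00]
  [  -0.25    -0.20    -0.05     0.60]
Compute the cofactors C_ij = (−1)^(i+j)·(3×3 minor ij) of I−A; the adjugate is their transpose:
adj(I−A) = Cᵀ =
  [ 0.306000   0.108750   0.122250   0.229500]
  [ 0.138000   0.232125   0.159750   0.103500]
  [ 0.081000   0.107250   0.267750   0.060750]
  [ 0.180250   0.131625   0.126500   0.357500]
det(I−A) = Σ_j (I−A)_1j·C_1j = (0.75)(0.306000) + (-0.05)(0.138000) + (-0.10)(0.081000) + (-0.45)(0.180250) = 0.1333875
(I − A)⁻¹ = adj(I−A) / det(I−A) ≈
  [   2.2941     0.8153     0.9165     1.7206]
  [   1.0346     1.7402     1.1976     0.7759]
  [   0.6073     0.8040     2.0073     0.4554]
  [   1.3513     0.9868     0.9484     2.6802]
Δx = (I − A)⁻¹ Δd with Δd having -50 in the Food Processing component and 0 elsewhere.
So Δx_1 = L_12 · (-50), where L_12 = adj(I−A)_12 / det(I−A) = 0.108750 / 0.1333875.
Δx_1 = 0.108750 × (-50) / 0.1333875 = -5.4375 / 0.1333875 ≈ -40.76.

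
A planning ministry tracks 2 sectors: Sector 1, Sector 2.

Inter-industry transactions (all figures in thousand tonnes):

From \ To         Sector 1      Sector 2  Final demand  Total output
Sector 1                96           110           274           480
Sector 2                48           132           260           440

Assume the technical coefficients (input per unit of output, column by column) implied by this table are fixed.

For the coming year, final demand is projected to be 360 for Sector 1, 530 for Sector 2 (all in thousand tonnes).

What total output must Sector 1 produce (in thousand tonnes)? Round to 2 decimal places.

x_1 = 718.69

Technical coefficients a_ij = z_ij / X_j:
  a_11 = 96/480 = 0.20, a_21 = 48/480 = 0.10
  a_12 = 110/440 = 0.25, a_22 = 132/440 = 0.30
I − A =
  [   0.80    -0.25]
  [  -0.10     0.70]
det(I−A) = (0.80)(0.70) − (-0.25)(-0.10) = 0.5350
adj(I−A) = [[0.70, 0.25], [0.10, 0.80]]
(I − A)⁻¹ = adj(I−A) / det(I−A) ≈
  [   1.3084     0.4673]
  [   0.1869     1.4953]
x = (I − A)⁻¹ d = adj(I−A)·d / det(I−A), with det(I−A) = 0.5350:
  x_1 = (0.70·360 + 0.25·530) / 0.5350 = 384.50 / 0.5350 ≈ 718.69
  x_2 = (0.10·360 + 0.80·530) / 0.5350 = 460.00 / 0.5350 ≈ 859.81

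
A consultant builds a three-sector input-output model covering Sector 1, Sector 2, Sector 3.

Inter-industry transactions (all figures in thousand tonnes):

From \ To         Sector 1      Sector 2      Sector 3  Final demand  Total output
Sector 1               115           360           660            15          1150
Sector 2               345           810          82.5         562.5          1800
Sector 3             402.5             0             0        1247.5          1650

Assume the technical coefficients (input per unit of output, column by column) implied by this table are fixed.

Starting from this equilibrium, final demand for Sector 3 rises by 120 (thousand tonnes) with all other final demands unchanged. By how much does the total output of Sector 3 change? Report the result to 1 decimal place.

Δx_3 = 147.2

Technical coefficients a_ij = z_ij / X_j:
  a_11 = 115/1150 = 0.10, a_21 = 345/1150 = 0.30, a_31 = 402.5/1150 = 0.35
  a_12 = 360/1800 = 0.20, a_22 = 810/1800 = 0.45, a_32 = 0/1800 = 0.00
  a_13 = 660/1650 = 0.40, a_23 = 82.5/1650 = 0.05, a_33 = 0/1650 = 0.00
I − A =
  [   0.90    -0.20    -0.40]
  [  -0.30     0.55    -0.05]
  [  -0.35     0.00     1.00]
Cofactors of I−A, C_ij = (−1)^(i+j)·(minor ij) (rows/columns in the sector order above):
  C_11 = (0.55)(1.00) − (-0.05)(0.00) = 0.5500
  C_12 = −[(-0.30)(1.00) − (-0.05)(-0.35)] = 0.3175
  C_13 = (-0.30)(0.00) − (0.55)(-0.35) = 0.1925
  C_21 = −[(-0.20)(1.00) − (-0.40)(0.00)] = 0.2000
  C_22 = (0.90)(1.00) − (-0.40)(-0.35) = 0.7600
  C_23 = −[(0.90)(0.00) − (-0.20)(-0.35)] = 0.0700
  C_31 = (-0.20)(-0.05) − (-0.40)(0.55) = 0.2300
  C_32 = −[(0.90)(-0.05) − (-0.40)(-0.30)] = 0.1650
  C_33 = (0.90)(0.55) − (-0.20)(-0.30) = 0.4350
det(I−A) = Σ_j (I−A)_1j·C_1j = (0.90)(0.5500) + (-0.20)(0.3175) + (-0.40)(0.1925) = 0.3545
adj(I−A) = Cᵀ =
  [ 0.5500   0.2000   0.2300]
  [ 0.3175   0.7600   0.1650]
  [ 0.1925   0.0700   0.4350]
(I − A)⁻¹ = adj(I−A) / det(I−A) ≈
  [   1.5515     0.5642     0.6488]
  [   0.8956     2.1439     0.4654]
  [   0.5430     0.1975     1.2271]
Δx = (I − A)⁻¹ Δd with Δd having +120 in the Sector 3 component and 0 elsewhere.
So Δx_3 = L_33 · (+120), where L_33 = adj(I−A)_33 / det(I−A) = 0.4350 / 0.3545.
Δx_3 = 0.4350 × (+120) / 0.3545 = 52.20 / 0.3545 ≈ 147.2.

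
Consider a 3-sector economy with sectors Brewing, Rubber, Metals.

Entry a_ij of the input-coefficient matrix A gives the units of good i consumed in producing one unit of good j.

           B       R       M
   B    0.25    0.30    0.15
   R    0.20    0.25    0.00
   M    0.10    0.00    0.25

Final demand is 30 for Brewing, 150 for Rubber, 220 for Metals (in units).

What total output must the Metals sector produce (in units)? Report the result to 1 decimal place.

x_M = 320.8

I − A =
  [   0.75    -0.30    -0.15]
  [  -0.20     0.75     0.00]
  [  -0.10     0.00     0.75]
Cofactors of I−A, C_ij = (−1)^(i+j)·(minor ij) (rows/columns in the sector order above):
  C_11 = (0.75)(0.75) − (0.00)(0.00) = 0.5625
  C_12 = −[(-0.20)(0.75) − (0.00)(-0.10)] = 0.1500
  C_13 = (-0.20)(0.00) − (0.75)(-0.10) = 0.0750
  C_21 = −[(-0.30)(0.75) − (-0.15)(0.00)] = 0.2250
  C_22 = (0.75)(0.75) − (-0.15)(-0.10) = 0.5475
  C_23 = −[(0.75)(0.00) − (-0.30)(-0.10)] = 0.0300
  C_31 = (-0.30)(0.00) − (-0.15)(0.75) = 0.1125
  C_32 = −[(0.75)(0.00) − (-0.15)(-0.20)] = 0.0300
  C_33 = (0.75)(0.75) − (-0.30)(-0.20) = 0.5025
det(I−A) = Σ_j (I−A)_1j·C_1j = (0.75)(0.5625) + (-0.30)(0.1500) + (-0.15)(0.0750) = 0.365625
adj(I−A) = Cᵀ =
  [ 0.5625   0.2250   0.1125]
  [ 0.1500   0.5475   0.0300]
  [ 0.0750   0.0300   0.5025]
(I − A)⁻¹ = adj(I−A) / det(I−A) ≈
  [   1.5385     0.6154     0.3077]
  [   0.4103     1.4974     0.0821]
  [   0.2051     0.0821     1.3744]
x = (I − A)⁻¹ d = adj(I−A)·d / det(I−A), with det(I−A) = 0.365625:
  x_B = (0.5625·30 + 0.2250·150 + 0.1125·220) / 0.365625 = 75.375 / 0.365625 ≈ 206.2
  x_R = (0.1500·30 + 0.5475·150 + 0.0300·220) / 0.365625 = 93.225 / 0.365625 ≈ 255.0
  x_M = (0.0750·30 + 0.0300·150 + 0.5025·220) / 0.365625 = 117.30 / 0.365625 ≈ 320.8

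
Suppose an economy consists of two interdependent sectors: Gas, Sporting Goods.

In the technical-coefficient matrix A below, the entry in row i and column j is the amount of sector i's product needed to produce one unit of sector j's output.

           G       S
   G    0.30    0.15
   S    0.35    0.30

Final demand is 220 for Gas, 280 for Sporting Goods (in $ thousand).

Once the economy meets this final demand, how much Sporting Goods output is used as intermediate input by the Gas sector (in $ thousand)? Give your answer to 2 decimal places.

z_SG = 156.80

I − A =
  [   0.70    -0.15]
  [  -0.35     0.70]
det(I−A) = (0.70)(0.70) − (-0.15)(-0.35) = 0.4375
adj(I−A) = [[0.70, 0.15], [0.35, 0.70]]
(I − A)⁻¹ = adj(I−A) / det(I−A) ≈
  [   1.6000     0.3429]
  [   0.8000     1.6000]
First solve x = (I − A)⁻¹ d = adj(I−A)·d / det(I−A); in particular x_G = (0.70·220 + 0.15·280) / 0.4375 = 196.00 / 0.4375 = 448.0000.
Intermediate flow from S to G: z_SG = a_SG · x_G = 0.35 × 196.00 / 0.4375 = 68.60 / 0.4375 = 156.80.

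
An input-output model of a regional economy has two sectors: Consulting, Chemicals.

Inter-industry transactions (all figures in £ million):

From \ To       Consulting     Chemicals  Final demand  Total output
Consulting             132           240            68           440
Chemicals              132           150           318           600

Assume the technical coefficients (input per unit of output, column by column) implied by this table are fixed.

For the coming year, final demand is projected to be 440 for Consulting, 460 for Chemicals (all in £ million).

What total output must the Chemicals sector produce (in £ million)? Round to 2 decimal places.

x_2 = 1120.99

Technical coefficients a_ij = z_ij / X_j:
  a_11 = 132/440 = 0.30, a_21 = 132/440 = 0.30
  a_12 = 240/600 = 0.40, a_22 = 150/600 = 0.25
I − A =
  [   0.70    -0.40]
  [  -0.30     0.75]
det(I−A) = (0.70)(0.75) − (-0.40)(-0.30) = 0.4050
adj(I−A) = [[0.75, 0.40], [0.30, 0.70]]
(I − A)⁻¹ = adj(I−A) / det(I−A) ≈
  [   1.8519     0.9877]
  [   0.7407     1.7284]
x = (I − A)⁻¹ d = adj(I−A)·d / det(I−A), with det(I−A) = 0.4050:
  x_1 = (0.75·440 + 0.40·460) / 0.4050 = 514.00 / 0.4050 ≈ 1269.14
  x_2 = (0.30·440 + 0.70·460) / 0.4050 = 454.00 / 0.4050 ≈ 1120.99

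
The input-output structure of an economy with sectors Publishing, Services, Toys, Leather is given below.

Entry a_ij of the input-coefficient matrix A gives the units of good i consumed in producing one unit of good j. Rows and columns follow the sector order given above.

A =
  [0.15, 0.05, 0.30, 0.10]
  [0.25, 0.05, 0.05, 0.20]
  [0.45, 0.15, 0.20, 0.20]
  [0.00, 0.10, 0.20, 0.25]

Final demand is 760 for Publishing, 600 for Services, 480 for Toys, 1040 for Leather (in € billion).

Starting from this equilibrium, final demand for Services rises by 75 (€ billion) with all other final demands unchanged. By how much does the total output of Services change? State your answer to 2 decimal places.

Δx_2 = 90.18

I − A =
  [   0.85    -0.05    -0.30    -0.10]
  [  -0.25     0.95    -0.05    -0.20]
  [  -0.45    -0.15     0.80    -0.20]
  [   0.00    -0.10    -0.20     0.75]
Compute the cofactors C_ij = (−1)^(i+j)·(3×3 minor ij) of I−A; the adjugate is their transpose:
adj(I−A) = Cᵀ =
  [ 0.503375   0.078750   0.231125   0.149750]
  [ 0.174875   0.365750   0.127125   0.154750]
  [ 0.344750   0.134000   0.576750   0.235500]
  [ 0.115250   0.084500   0.170750   0.489000]
det(I−A) = Σ_j (I−A)_1j·C_1j = (0.85)(0.503375) + (-0.05)(0.174875) + (-0.30)(0.344750) + (-0.10)(0.115250) = 0.304175
(I − A)⁻¹ = adj(I−A) / det(I−A) ≈
  [   1.6549     0.2589     0.7598     0.4923]
  [   0.5749     1.2024     0.4179     0.5088]
  [   1.1334     0.4405     1.8961     0.7742]
  [   0.3789     0.2778     0.5614     1.6076]
Δx = (I − A)⁻¹ Δd with Δd having +75 in the Services component and 0 elsewhere.
So Δx_2 = L_22 · (+75), where L_22 = adj(I−A)_22 / det(I−A) = 0.365750 / 0.304175.
Δx_2 = 0.365750 × (+75) / 0.304175 = 27.43125 / 0.304175 ≈ 90.18.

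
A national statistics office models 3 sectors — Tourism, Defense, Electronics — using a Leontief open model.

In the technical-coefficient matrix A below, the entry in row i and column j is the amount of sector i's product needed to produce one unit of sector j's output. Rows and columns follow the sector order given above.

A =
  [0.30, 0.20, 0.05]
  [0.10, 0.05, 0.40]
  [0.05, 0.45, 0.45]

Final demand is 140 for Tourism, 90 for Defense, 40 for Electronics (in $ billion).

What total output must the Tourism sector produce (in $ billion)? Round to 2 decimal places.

I − A =
  [   0.70    -0.20    -0.05]
  [  -0.10     0.95    -0.40]
  [  -0.05    -0.45     0.55]
Cofactors of I−A, C_ij = (−1)^(i+j)·(minor ij) (rows/columns in the sector order above):
  C_11 = (0.95)(0.55) − (-0.40)(-0.45) = 0.3425
  C_12 = −[(-0.10)(0.55) − (-0.40)(-0.05)] = 0.0750
  C_13 = (-0.10)(-0.45) − (0.95)(-0.05) = 0.0925
  C_21 = −[(-0.20)(0.55) − (-0.05)(-0.45)] = 0.1325
  C_22 = (0.70)(0.55) − (-0.05)(-0.05) = 0.3825
  C_23 = −[(0.70)(-0.45) − (-0.20)(-0.05)] = 0.3250
  C_31 = (-0.20)(-0.40) − (-0.05)(0.95) = 0.1275
  C_32 = −[(0.70)(-0.40) − (-0.05)(-0.10)] = 0.2850
  C_33 = (0.70)(0.95) − (-0.20)(-0.10) = 0.6450
det(I−A) = Σ_j (I−A)_1j·C_1j = (0.70)(0.3425) + (-0.20)(0.0750) + (-0.05)(0.0925) = 0.220125
adj(I−A) = Cᵀ =
  [ 0.3425   0.1325   0.1275]
  [ 0.0750   0.3825   0.2850]
  [ 0.0925   0.3250   0.6450]
(I − A)⁻¹ = adj(I−A) / det(I−A) ≈
  [   1.5559     0.6019     0.5792]
  [   0.3407     1.7376     1.2947]
  [   0.4202     1.4764     2.9302]
x = (I − A)⁻¹ d = adj(I−A)·d / det(I−A), with det(I−A) = 0.220125:
  x_T = (0.3425·140 + 0.1325·90 + 0.1275·40) / 0.220125 = 64.975 / 0.220125 ≈ 295.17
  x_D = (0.0750·140 + 0.3825·90 + 0.2850·40) / 0.220125 = 56.325 / 0.220125 ≈ 255.88
  x_E = (0.0925·140 + 0.3250·90 + 0.6450·40) / 0.220125 = 68.00 / 0.220125 ≈ 308.92

x_T = 295.17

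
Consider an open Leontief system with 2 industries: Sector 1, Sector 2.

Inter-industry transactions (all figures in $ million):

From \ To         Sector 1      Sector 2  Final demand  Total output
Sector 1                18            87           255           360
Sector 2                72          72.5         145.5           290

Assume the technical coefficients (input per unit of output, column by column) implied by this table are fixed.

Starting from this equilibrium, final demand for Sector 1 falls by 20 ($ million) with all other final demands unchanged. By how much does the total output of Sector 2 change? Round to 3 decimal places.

Technical coefficients a_ij = z_ij / X_j:
  a_11 = 18/360 = 0.05, a_21 = 72/360 = 0.20
  a_12 = 87/290 = 0.30, a_22 = 72.5/290 = 0.25
I − A =
  [   0.95    -0.30]
  [  -0.20     0.75]
det(I−A) = (0.95)(0.75) − (-0.30)(-0.20) = 0.6525
adj(I−A) = [[0.75, 0.30], [0.20, 0.95]]
(I − A)⁻¹ = adj(I−A) / det(I−A) ≈
  [   1.1494     0.4598]
  [   0.3065     1.4559]
Δx = (I − A)⁻¹ Δd with Δd having -20 in the Sector 1 component and 0 elsewhere.
So Δx_2 = L_21 · (-20), where L_21 = adj(I−A)_21 / det(I−A) = 0.20 / 0.6525.
Δx_2 = 0.20 × (-20) / 0.6525 = -4.00 / 0.6525 ≈ -6.130.

Δx_2 = -6.130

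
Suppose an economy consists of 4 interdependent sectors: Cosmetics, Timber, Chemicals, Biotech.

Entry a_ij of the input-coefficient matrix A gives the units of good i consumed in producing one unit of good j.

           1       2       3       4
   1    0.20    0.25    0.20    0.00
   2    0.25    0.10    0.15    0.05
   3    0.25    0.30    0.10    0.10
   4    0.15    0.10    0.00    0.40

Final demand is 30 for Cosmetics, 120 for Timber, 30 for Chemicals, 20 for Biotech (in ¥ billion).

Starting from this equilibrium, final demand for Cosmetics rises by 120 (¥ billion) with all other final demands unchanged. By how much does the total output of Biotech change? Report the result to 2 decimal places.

I − A =
  [   0.80    -0.25    -0.20     0.00]
  [  -0.25     0.90    -0.15    -0.05]
  [  -0.25    -0.30     0.90    -0.10]
  [  -0.15    -0.10     0.00     0.60]
Compute the cofactors C_ij = (−1)^(i+j)·(3×3 minor ij) of I−A; the adjugate is their transpose:
adj(I−A) = Cᵀ =
  [ 0.453000   0.173000   0.129500   0.036000]
  [ 0.166500   0.399000   0.103500   0.050500]
  [ 0.197000   0.193250   0.388625   0.080875]
  [ 0.141000   0.109750   0.049625   0.486375]
det(I−A) = Σ_j (I−A)_1j·C_1j = (0.80)(0.453000) + (-0.25)(0.166500) + (-0.20)(0.197000) + (0.00)(0.141000) = 0.281375
(I − A)⁻¹ = adj(I−A) / det(I−A) ≈
  [   1.6100     0.6148     0.4602     0.1279]
  [   0.5917     1.4180     0.3678     0.1795]
  [   0.7001     0.6868     1.3812     0.2874]
  [   0.5011     0.3900     0.1764     1.7286]
Δx = (I − A)⁻¹ Δd with Δd having +120 in the Cosmetics component and 0 elsewhere.
So Δx_4 = L_41 · (+120), where L_41 = adj(I−A)_41 / det(I−A) = 0.141000 / 0.281375.
Δx_4 = 0.141000 × (+120) / 0.281375 = 16.92 / 0.281375 ≈ 60.13.

Δx_4 = 60.13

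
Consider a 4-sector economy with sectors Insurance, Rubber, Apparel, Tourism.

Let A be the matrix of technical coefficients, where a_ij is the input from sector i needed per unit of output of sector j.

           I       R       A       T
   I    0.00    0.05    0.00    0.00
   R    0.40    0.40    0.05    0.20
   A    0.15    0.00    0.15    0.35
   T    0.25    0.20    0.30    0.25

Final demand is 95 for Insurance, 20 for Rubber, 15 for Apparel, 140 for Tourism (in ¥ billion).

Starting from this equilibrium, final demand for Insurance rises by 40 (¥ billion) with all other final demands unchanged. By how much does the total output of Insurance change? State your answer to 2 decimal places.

Δx_I = 42.05

I − A =
  [   1.00    -0.05     0.00     0.00]
  [  -0.40     0.60    -0.05    -0.20]
  [  -0.15     0.00     0.85    -0.35]
  [  -0.25    -0.20    -0.30     0.75]
Compute the cofactors C_ij = (−1)^(i+j)·(3×3 minor ij) of I−A; the adjugate is their transpose:
adj(I−A) = Cᵀ =
  [ 0.282000   0.026625   0.004875   0.009375]
  [ 0.274500   0.532500   0.097500   0.187500]
  [ 0.142000   0.080000   0.392500   0.204500]
  [ 0.224000   0.182875   0.184625   0.492625]
det(I−A) = Σ_j (I−A)_1j·C_1j = (1.00)(0.282000) + (-0.05)(0.274500) + (0.00)(0.142000) + (0.00)(0.224000) = 0.268275
(I − A)⁻¹ = adj(I−A) / det(I−A) ≈
  [   1.0512     0.0992     0.0182     0.0349]
  [   1.0232     1.9849     0.3634     0.6989]
  [   0.5293     0.2982     1.4631     0.7623]
  [   0.8350     0.6817     0.6882     1.8363]
Δx = (I − A)⁻¹ Δd with Δd having +40 in the Insurance component and 0 elsewhere.
So Δx_I = L_II · (+40), where L_II = adj(I−A)_II / det(I−A) = 0.282000 / 0.268275.
Δx_I = 0.282000 × (+40) / 0.268275 = 11.28 / 0.268275 ≈ 42.05.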